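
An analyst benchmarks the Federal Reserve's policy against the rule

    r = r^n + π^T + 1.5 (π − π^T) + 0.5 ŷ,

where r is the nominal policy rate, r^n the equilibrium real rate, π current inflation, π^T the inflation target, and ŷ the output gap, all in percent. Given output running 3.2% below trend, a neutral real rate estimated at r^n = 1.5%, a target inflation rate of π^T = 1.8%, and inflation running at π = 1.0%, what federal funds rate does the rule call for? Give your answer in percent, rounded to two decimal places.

0.50%

Output 3.2% below potential → ŷ = -3.2.
r = 1.5 + 1.8 + 1.5 × (1.0 − 1.8) + 0.5 × (-3.2)
   = 1.5 + 1.8 − 1.2 − 1.6 = 0.50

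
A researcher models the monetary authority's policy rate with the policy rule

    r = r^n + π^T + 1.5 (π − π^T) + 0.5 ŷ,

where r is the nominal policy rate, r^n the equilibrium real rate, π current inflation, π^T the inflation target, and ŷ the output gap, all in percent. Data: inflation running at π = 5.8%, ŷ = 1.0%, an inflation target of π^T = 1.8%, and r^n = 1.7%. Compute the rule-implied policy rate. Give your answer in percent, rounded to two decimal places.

10.00%

r = 1.7 + 1.8 + 1.5 × (5.8 − 1.8) + 0.5 × 1.0
   = 1.7 + 1.8 + 6 + 0.5 = 10.00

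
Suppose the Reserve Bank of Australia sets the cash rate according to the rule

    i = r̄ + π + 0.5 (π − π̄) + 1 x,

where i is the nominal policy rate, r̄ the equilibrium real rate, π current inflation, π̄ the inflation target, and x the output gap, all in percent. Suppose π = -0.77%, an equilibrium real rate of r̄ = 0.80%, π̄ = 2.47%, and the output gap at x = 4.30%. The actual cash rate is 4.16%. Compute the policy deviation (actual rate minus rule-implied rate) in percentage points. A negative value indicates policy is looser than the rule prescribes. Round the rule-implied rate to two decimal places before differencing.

i = 0.80 + (-0.77) + 0.5 × (-0.77 − 2.47) + 1 × 4.30
   = 0.80 − 0.77 − 1.62 + 4.3 = 2.71
Deviation = 4.16 − 2.71 = 1.45 pp.

1.45 pp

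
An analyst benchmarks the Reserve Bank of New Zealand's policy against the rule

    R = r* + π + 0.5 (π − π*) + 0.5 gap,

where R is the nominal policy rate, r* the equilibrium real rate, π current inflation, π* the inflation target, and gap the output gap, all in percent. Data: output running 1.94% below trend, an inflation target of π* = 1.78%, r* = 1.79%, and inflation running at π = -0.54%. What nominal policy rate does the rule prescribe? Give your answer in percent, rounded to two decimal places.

Output 1.94% below potential → gap = -1.94.
R = 1.79 + (-0.54) + 0.5 × (-0.54 − 1.78) + 0.5 × (-1.94)
   = 1.79 − 0.54 − 1.16 − 0.97 = -0.88

-0.88%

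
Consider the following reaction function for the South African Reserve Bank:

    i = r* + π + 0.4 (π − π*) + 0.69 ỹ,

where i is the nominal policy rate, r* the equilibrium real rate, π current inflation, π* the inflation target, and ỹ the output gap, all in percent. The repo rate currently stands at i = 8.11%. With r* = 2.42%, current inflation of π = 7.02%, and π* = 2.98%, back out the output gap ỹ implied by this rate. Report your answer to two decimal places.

-4.27%

0.69 ỹ = 8.11 − 2.42 − 7.02 − 0.4 × (7.02 − 2.98) = -2.946
ỹ = -2.946 / 0.69 = -4.27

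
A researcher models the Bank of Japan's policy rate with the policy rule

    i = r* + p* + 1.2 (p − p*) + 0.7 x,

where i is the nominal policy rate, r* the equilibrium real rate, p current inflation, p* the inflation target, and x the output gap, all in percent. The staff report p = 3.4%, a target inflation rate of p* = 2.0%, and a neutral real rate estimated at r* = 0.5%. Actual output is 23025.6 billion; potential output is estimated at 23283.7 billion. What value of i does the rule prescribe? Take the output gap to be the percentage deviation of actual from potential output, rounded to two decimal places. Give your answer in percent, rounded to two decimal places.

3.40%

Output gap = 100 × (23025.6 − 23283.7) / 23283.7 = -1.11%.
i = 0.50 + 2.00 + 1.2 × (3.40 − 2.00) + 0.7 × (-1.11)
   = 0.50 + 2 + 1.68 − 0.777 = 3.40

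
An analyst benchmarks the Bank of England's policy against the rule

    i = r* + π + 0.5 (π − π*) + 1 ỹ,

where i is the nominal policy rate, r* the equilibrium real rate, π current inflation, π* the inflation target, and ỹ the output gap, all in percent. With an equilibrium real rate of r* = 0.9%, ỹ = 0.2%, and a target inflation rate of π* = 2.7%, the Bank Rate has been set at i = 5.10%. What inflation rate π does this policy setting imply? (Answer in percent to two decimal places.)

3.57%

Collecting π: i = r* + (1 + 0.5) π − 0.5 π* + 1 ỹ
1.5 π = 5.10 − 0.9 + 0.5 × 2.7 − 1 × 0.2 = 5.35
π = 5.35 / 1.5 = 3.57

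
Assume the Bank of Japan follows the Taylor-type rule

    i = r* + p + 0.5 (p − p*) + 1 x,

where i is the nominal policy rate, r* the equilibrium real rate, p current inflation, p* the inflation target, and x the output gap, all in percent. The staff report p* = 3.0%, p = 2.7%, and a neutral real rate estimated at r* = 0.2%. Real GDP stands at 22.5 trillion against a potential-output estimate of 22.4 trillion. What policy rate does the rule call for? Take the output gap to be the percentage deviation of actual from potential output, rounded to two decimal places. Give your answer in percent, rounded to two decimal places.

3.20%

Output gap = 100 × (22.5 − 22.4) / 22.4 = 0.45%.
i = 0.20 + 2.70 + 0.5 × (2.70 − 3.00) + 1 × 0.45
   = 0.20 + 2.7 − 0.15 + 0.45 = 3.20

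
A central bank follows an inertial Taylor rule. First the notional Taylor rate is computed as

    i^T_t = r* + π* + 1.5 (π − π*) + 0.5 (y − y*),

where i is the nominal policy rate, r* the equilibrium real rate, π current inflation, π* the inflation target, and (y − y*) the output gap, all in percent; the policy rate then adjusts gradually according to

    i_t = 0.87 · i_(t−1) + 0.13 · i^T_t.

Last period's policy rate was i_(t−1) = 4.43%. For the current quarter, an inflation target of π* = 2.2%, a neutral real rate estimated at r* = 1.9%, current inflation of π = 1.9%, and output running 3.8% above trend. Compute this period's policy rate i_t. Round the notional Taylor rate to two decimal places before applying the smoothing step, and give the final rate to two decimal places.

Output 3.8% above potential → (y − y*) = 3.8.
i^T_t = 1.9 + 2.2 + 1.5 × (1.9 − 2.2) + 0.5 × 3.8
   = 1.9 + 2.2 − 0.45 + 1.9 = 5.55
i_t = 0.87 × 4.43 + 0.13 × 5.55 = 3.8541 + 0.7215 = 4.58

4.58%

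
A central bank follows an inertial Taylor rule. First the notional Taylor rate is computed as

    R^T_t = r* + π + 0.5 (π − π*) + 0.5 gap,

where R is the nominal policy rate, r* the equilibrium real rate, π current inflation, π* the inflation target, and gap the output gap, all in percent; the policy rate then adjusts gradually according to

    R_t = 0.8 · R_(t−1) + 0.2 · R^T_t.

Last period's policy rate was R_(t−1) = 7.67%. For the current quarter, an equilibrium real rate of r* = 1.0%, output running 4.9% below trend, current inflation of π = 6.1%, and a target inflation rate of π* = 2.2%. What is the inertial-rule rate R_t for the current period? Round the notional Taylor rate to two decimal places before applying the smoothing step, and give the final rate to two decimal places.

7.46%

Output 4.9% below potential → gap = -4.9.
R^T_t = 1.0 + 6.1 + 0.5 × (6.1 − 2.2) + 0.5 × (-4.9)
   = 1.0 + 6.1 + 1.95 − 2.45 = 6.60
R_t = 0.8 × 7.67 + 0.2 × 6.60 = 6.136 + 1.32 = 7.46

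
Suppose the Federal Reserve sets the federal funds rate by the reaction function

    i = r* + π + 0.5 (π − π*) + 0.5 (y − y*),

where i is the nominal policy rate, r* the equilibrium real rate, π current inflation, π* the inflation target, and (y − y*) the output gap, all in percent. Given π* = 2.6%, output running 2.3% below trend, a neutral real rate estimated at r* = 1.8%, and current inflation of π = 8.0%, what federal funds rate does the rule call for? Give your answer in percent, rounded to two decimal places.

11.35%

Output 2.3% below potential → (y − y*) = -2.3.
i = 1.8 + 8.0 + 0.5 × (8.0 − 2.6) + 0.5 × (-2.3)
   = 1.8 + 8 + 2.7 − 1.15 = 11.35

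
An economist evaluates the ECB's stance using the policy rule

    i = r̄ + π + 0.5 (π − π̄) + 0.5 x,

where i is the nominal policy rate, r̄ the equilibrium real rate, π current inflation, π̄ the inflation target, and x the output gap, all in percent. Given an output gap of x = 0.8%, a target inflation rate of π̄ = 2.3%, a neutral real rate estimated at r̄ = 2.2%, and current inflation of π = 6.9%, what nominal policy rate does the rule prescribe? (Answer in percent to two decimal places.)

11.80%

i = 2.2 + 6.9 + 0.5 × (6.9 − 2.3) + 0.5 × 0.8
   = 2.2 + 6.9 + 2.3 + 0.4 = 11.80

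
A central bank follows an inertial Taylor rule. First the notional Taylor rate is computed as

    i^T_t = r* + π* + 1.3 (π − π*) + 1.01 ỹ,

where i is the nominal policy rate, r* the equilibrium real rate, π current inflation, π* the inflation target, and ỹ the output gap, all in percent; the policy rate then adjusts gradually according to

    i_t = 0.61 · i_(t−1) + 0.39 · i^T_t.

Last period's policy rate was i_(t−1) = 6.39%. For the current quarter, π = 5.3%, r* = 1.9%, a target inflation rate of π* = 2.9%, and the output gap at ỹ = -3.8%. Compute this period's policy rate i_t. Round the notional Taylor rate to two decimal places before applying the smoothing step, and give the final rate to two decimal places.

5.49%

i^T_t = 1.9 + 2.9 + 1.3 × (5.3 − 2.9) + 1.01 × (-3.8)
   = 1.9 + 2.9 + 3.12 − 3.838 = 4.08
i_t = 0.61 × 6.39 + 0.39 × 4.08 = 3.8979 + 1.5912 = 5.49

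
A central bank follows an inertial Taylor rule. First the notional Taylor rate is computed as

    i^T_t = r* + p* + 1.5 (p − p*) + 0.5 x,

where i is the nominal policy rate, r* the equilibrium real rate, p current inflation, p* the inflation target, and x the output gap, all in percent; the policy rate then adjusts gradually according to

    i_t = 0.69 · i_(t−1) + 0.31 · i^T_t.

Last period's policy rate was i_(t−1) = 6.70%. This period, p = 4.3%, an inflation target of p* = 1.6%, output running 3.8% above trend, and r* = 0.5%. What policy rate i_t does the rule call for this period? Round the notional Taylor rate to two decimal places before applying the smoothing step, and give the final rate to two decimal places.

7.12%

Output 3.8% above potential → x = 3.8.
i^T_t = 0.5 + 1.6 + 1.5 × (4.3 − 1.6) + 0.5 × 3.8
   = 0.5 + 1.6 + 4.05 + 1.9 = 8.05
i_t = 0.69 × 6.70 + 0.31 × 8.05 = 4.623 + 2.4955 = 7.12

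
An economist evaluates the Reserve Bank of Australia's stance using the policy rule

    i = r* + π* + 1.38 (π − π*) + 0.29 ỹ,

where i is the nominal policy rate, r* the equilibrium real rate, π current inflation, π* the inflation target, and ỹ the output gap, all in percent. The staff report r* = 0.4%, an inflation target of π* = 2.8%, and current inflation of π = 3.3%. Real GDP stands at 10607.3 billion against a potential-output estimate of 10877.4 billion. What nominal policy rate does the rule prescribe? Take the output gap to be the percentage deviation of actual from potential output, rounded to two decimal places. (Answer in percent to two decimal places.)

Output gap = 100 × (10607.3 − 10877.4) / 10877.4 = -2.48%.
i = 0.40 + 2.80 + 1.38 × (3.30 − 2.80) + 0.29 × (-2.48)
   = 0.40 + 2.8 + 0.69 − 0.7192 = 3.17

3.17%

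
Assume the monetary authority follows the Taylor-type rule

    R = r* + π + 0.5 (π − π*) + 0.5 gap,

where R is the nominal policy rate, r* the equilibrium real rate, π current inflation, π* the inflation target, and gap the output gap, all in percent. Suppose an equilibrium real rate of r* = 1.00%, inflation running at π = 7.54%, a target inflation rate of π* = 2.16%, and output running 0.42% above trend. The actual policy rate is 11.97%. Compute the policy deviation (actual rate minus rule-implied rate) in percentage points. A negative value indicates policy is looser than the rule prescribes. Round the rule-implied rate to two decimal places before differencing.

0.53 pp

Output 0.42% above potential → gap = 0.42.
R = 1.00 + 7.54 + 0.5 × (7.54 − 2.16) + 0.5 × 0.42
   = 1.00 + 7.54 + 2.69 + 0.21 = 11.44
Deviation = 11.97 − 11.44 = 0.53 pp.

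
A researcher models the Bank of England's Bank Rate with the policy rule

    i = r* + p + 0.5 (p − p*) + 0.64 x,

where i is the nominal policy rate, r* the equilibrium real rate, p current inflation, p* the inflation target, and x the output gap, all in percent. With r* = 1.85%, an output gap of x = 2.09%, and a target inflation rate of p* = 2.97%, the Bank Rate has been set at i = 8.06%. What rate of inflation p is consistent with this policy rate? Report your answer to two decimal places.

4.24%

Collecting p: i = r* + (1 + 0.5) p − 0.5 p* + 0.64 x
1.5 p = 8.06 − 1.85 + 0.5 × 2.97 − 0.64 × 2.09 = 6.3574
p = 6.3574 / 1.5 = 4.24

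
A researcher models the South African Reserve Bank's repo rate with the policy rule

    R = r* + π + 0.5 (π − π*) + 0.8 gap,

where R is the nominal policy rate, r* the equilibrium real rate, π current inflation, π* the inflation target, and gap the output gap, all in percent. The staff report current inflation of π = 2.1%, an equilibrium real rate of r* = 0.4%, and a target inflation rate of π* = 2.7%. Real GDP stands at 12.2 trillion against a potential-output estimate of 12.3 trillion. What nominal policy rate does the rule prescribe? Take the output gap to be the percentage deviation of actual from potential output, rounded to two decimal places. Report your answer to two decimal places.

Output gap = 100 × (12.2 − 12.3) / 12.3 = -0.81%.
R = 0.40 + 2.10 + 0.5 × (2.10 − 2.70) + 0.8 × (-0.81)
   = 0.40 + 2.1 − 0.3 − 0.648 = 1.55

1.55%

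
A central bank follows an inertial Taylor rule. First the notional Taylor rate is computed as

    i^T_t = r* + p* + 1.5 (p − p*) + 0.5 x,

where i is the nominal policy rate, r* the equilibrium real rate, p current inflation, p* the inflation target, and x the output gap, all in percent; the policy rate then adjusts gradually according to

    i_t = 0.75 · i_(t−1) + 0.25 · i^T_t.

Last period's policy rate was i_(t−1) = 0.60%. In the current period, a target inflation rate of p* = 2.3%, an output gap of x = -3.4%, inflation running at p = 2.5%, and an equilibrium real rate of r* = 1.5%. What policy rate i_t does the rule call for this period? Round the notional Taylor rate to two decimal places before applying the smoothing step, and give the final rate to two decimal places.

i^T_t = 1.5 + 2.3 + 1.5 × (2.5 − 2.3) + 0.5 × (-3.4)
   = 1.5 + 2.3 + 0.3 − 1.7 = 2.40
i_t = 0.75 × 0.60 + 0.25 × 2.40 = 0.45 + 0.6 = 1.05

1.05%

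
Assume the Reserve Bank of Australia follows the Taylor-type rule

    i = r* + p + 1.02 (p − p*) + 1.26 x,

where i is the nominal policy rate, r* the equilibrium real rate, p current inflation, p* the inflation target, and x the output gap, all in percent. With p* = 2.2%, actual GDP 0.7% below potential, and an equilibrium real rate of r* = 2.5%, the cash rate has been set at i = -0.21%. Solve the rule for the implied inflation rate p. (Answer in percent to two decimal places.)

0.21%

Output 0.7% below potential → x = -0.7.
Collecting p: i = r* + (1 + 1.02) p − 1.02 p* + 1.26 x
2.02 p = -0.21 − 2.5 + 1.02 × 2.2 − 1.26 × (-0.7) = 0.416
p = 0.416 / 2.02 = 0.21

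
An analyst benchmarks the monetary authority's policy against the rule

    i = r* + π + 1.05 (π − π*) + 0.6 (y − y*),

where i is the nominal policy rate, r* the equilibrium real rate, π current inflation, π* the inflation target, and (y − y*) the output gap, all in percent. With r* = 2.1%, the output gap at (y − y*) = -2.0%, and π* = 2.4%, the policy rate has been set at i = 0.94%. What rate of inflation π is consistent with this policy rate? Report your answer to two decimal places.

1.25%

Collecting π: i = r* + (1 + 1.05) π − 1.05 π* + 0.6 (y − y*)
2.05 π = 0.94 − 2.1 + 1.05 × 2.4 − 0.6 × (-2.0) = 2.56
π = 2.56 / 2.05 = 1.25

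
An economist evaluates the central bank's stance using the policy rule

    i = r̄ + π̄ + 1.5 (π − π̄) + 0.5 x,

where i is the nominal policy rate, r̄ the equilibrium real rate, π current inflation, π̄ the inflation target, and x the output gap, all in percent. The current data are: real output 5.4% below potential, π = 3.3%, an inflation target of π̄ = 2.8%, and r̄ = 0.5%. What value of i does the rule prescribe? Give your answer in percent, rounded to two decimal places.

Output 5.4% below potential → x = -5.4.
i = 0.5 + 2.8 + 1.5 × (3.3 − 2.8) + 0.5 × (-5.4)
   = 0.5 + 2.8 + 0.75 − 2.7 = 1.35

1.35%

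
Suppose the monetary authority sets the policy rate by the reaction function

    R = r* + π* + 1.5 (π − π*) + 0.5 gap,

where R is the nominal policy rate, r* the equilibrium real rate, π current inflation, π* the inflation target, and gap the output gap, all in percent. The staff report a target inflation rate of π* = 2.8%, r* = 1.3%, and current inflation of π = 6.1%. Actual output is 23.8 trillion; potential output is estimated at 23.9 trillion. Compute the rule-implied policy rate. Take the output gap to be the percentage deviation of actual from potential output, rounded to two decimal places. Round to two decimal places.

Output gap = 100 × (23.8 − 23.9) / 23.9 = -0.42%.
R = 1.30 + 2.80 + 1.5 × (6.10 − 2.80) + 0.5 × (-0.42)
   = 1.30 + 2.8 + 4.95 − 0.21 = 8.84

8.84%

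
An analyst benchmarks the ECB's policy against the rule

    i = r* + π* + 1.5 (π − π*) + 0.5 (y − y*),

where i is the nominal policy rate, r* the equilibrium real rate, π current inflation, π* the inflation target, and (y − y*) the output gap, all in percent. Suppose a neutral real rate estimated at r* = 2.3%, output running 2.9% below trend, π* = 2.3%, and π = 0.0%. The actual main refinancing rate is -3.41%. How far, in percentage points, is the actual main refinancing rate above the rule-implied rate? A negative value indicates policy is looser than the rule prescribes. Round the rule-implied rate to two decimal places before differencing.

Output 2.9% below potential → (y − y*) = -2.9.
i = 2.3 + 2.3 + 1.5 × (0.0 − 2.3) + 0.5 × (-2.9)
   = 2.3 + 2.3 − 3.45 − 1.45 = -0.30
Deviation = -3.41 − (-0.30) = -3.11 pp.

-3.11 pp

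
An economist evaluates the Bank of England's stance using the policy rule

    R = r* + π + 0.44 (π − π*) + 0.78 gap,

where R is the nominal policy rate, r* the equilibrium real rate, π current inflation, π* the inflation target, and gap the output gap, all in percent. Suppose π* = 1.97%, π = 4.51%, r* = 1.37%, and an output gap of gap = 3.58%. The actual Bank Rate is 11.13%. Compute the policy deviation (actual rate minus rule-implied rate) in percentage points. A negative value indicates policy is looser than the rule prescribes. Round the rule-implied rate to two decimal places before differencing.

R = 1.37 + 4.51 + 0.44 × (4.51 − 1.97) + 0.78 × 3.58
   = 1.37 + 4.51 + 1.1176 + 2.7924 = 9.79
Deviation = 11.13 − 9.79 = 1.34 pp.

1.34 pp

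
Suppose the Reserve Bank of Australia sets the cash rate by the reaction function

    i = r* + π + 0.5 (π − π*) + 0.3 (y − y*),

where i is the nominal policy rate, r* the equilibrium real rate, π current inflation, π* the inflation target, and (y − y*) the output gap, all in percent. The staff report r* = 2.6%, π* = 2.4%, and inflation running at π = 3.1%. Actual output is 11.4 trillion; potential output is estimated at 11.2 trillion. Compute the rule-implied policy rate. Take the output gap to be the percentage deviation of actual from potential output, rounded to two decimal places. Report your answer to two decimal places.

Output gap = 100 × (11.4 − 11.2) / 11.2 = 1.79%.
i = 2.60 + 3.10 + 0.5 × (3.10 − 2.40) + 0.3 × 1.79
   = 2.60 + 3.1 + 0.35 + 0.537 = 6.59

6.59%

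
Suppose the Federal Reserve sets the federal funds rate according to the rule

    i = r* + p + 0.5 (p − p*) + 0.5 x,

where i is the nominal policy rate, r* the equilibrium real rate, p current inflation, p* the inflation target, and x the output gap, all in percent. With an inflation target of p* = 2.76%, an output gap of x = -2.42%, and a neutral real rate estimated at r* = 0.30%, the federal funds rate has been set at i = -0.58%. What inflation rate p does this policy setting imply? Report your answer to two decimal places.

1.14%

Collecting p: i = r* + (1 + 0.5) p − 0.5 p* + 0.5 x
1.5 p = -0.58 − 0.30 + 0.5 × 2.76 − 0.5 × (-2.42) = 1.71
p = 1.71 / 1.5 = 1.14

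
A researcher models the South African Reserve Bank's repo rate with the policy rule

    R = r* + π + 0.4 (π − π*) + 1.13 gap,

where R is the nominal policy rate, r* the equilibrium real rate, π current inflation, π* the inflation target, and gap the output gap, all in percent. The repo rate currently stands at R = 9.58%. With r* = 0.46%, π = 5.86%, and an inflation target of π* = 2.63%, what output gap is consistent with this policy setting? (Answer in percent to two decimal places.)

1.74%

1.13 gap = 9.58 − 0.46 − 5.86 − 0.4 × (5.86 − 2.63) = 1.968
gap = 1.968 / 1.13 = 1.74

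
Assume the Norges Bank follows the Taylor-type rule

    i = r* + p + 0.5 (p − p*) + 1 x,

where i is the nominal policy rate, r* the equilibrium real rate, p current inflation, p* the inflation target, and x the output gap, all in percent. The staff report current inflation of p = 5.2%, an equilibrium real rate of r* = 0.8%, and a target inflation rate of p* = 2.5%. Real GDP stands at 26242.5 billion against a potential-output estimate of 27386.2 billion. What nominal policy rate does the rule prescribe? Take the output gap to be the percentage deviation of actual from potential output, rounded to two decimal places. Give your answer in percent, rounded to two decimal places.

3.17%

Output gap = 100 × (26242.5 − 27386.2) / 27386.2 = -4.18%.
i = 0.80 + 5.20 + 0.5 × (5.20 − 2.50) + 1 × (-4.18)
   = 0.80 + 5.2 + 1.35 − 4.18 = 3.17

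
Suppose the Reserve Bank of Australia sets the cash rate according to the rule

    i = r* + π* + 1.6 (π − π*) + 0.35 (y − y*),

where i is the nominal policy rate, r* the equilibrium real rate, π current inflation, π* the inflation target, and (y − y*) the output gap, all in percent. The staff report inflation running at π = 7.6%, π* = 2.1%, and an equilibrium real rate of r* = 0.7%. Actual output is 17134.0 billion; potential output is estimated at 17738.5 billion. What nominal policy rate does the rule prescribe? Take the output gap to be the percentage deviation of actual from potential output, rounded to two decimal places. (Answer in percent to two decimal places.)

Output gap = 100 × (17134.0 − 17738.5) / 17738.5 = -3.41%.
i = 0.70 + 2.10 + 1.6 × (7.60 − 2.10) + 0.35 × (-3.41)
   = 0.70 + 2.1 + 8.8 − 1.1935 = 10.41

10.41%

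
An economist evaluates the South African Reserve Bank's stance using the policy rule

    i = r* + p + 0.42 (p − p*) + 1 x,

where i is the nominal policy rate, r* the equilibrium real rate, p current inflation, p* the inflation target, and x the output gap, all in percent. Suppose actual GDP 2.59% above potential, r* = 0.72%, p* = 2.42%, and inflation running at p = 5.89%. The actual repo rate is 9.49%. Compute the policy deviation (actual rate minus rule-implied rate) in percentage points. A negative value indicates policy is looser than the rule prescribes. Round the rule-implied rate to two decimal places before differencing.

-1.17 pp

Output 2.59% above potential → x = 2.59.
i = 0.72 + 5.89 + 0.42 × (5.89 − 2.42) + 1 × 2.59
   = 0.72 + 5.89 + 1.4574 + 2.59 = 10.66
Deviation = 9.49 − 10.66 = -1.17 pp.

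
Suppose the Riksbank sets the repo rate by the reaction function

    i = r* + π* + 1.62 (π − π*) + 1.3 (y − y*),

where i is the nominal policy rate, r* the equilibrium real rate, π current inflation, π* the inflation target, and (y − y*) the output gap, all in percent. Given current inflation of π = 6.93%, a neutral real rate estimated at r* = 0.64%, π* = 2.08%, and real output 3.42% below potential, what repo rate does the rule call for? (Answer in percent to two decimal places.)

6.13%

Output 3.42% below potential → (y − y*) = -3.42.
i = 0.64 + 2.08 + 1.62 × (6.93 − 2.08) + 1.3 × (-3.42)
   = 0.64 + 2.08 + 7.857 − 4.446 = 6.13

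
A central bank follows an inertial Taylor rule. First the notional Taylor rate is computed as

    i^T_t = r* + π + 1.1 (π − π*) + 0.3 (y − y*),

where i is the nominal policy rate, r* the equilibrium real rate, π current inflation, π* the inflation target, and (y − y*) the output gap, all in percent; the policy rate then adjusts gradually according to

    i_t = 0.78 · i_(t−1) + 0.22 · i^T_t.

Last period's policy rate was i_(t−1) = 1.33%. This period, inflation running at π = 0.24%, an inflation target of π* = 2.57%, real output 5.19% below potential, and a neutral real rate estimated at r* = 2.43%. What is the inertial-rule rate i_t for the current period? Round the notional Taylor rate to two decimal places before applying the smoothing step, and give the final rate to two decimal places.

0.72%

Output 5.19% below potential → (y − y*) = -5.19.
i^T_t = 2.43 + 0.24 + 1.1 × (0.24 − 2.57) + 0.3 × (-5.19)
   = 2.43 + 0.24 − 2.563 − 1.557 = -1.45
i_t = 0.78 × 1.33 + 0.22 × (-1.45) = 1.0374 − 0.319 = 0.72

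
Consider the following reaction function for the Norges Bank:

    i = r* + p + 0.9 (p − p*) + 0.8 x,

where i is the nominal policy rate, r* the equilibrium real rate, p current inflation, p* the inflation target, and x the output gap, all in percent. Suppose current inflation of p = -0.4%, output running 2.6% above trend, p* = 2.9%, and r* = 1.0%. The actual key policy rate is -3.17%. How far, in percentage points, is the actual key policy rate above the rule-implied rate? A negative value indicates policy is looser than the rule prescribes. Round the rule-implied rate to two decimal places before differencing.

-2.88 pp

Output 2.6% above potential → x = 2.6.
i = 1.0 + (-0.4) + 0.9 × (-0.4 − 2.9) + 0.8 × 2.6
   = 1.0 − 0.4 − 2.97 + 2.08 = -0.29
Deviation = -3.17 − (-0.29) = -2.88 pp.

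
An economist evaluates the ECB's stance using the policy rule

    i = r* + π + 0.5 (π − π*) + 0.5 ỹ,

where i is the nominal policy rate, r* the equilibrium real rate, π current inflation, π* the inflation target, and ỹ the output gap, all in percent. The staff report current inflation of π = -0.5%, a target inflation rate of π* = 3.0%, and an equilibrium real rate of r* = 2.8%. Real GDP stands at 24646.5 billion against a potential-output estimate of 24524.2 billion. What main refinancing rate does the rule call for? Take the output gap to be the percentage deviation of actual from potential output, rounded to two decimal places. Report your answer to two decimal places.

Output gap = 100 × (24646.5 − 24524.2) / 24524.2 = 0.50%.
i = 2.80 + (-0.50) + 0.5 × (-0.50 − 3.00) + 0.5 × 0.50
   = 2.80 − 0.5 − 1.75 + 0.25 = 0.80

0.80%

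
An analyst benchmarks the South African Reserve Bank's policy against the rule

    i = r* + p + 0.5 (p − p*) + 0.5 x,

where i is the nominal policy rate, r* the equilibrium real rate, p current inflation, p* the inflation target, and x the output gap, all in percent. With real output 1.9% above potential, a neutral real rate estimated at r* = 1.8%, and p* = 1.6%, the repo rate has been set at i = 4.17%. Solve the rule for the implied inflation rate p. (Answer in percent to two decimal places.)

1.48%

Output 1.9% above potential → x = 1.9.
Collecting p: i = r* + (1 + 0.5) p − 0.5 p* + 0.5 x
1.5 p = 4.17 − 1.8 + 0.5 × 1.6 − 0.5 × 1.9 = 2.22
p = 2.22 / 1.5 = 1.48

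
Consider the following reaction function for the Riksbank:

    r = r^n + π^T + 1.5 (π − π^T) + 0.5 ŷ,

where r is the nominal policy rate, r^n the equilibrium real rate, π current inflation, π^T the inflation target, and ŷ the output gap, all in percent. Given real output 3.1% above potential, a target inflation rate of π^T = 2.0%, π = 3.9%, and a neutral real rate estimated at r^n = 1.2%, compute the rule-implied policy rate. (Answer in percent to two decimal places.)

7.60%

Output 3.1% above potential → ŷ = 3.1.
r = 1.2 + 2.0 + 1.5 × (3.9 − 2.0) + 0.5 × 3.1
   = 1.2 + 2 + 2.85 + 1.55 = 7.60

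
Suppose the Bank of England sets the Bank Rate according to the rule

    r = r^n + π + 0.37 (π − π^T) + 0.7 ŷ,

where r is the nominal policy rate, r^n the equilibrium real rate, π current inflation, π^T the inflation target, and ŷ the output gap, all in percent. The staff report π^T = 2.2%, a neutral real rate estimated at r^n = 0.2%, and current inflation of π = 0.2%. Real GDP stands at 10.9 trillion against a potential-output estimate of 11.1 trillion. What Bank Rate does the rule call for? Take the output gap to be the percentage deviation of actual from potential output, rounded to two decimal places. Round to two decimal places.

Output gap = 100 × (10.9 − 11.1) / 11.1 = -1.80%.
r = 0.20 + 0.20 + 0.37 × (0.20 − 2.20) + 0.7 × (-1.80)
   = 0.20 + 0.2 − 0.74 − 1.26 = -1.60

-1.60%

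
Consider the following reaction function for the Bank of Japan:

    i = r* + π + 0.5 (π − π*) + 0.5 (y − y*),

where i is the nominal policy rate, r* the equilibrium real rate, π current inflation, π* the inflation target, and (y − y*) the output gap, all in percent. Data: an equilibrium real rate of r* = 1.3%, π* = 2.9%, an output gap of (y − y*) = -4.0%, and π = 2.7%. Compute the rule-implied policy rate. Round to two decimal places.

1.90%

i = 1.3 + 2.7 + 0.5 × (2.7 − 2.9) + 0.5 × (-4.0)
   = 1.3 + 2.7 − 0.1 − 2 = 1.90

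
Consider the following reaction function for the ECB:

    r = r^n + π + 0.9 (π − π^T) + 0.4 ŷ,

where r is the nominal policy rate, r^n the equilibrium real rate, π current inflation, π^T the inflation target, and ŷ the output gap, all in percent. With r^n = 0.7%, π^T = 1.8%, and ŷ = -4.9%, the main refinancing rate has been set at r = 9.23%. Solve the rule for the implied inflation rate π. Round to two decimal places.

Collecting π: r = r^n + (1 + 0.9) π − 0.9 π^T + 0.4 ŷ
1.9 π = 9.23 − 0.7 + 0.9 × 1.8 − 0.4 × (-4.9) = 12.11
π = 12.11 / 1.9 = 6.37

6.37%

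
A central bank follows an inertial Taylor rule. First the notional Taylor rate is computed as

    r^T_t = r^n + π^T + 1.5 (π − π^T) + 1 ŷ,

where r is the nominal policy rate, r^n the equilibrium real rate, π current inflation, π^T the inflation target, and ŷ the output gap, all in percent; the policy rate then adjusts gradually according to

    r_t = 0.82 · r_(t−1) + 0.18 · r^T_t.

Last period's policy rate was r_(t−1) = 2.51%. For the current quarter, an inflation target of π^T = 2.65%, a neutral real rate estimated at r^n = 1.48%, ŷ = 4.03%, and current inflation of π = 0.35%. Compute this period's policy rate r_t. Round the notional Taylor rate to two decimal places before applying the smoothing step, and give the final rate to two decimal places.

2.91%

r^T_t = 1.48 + 2.65 + 1.5 × (0.35 − 2.65) + 1 × 4.03
   = 1.48 + 2.65 − 3.45 + 4.03 = 4.71
r_t = 0.82 × 2.51 + 0.18 × 4.71 = 2.0582 + 0.8478 = 2.91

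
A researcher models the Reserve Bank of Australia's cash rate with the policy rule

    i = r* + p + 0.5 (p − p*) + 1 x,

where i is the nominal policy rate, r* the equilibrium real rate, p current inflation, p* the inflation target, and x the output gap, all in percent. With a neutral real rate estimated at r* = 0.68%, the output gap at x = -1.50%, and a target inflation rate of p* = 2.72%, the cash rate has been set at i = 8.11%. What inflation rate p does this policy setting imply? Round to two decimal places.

6.86%

Collecting p: i = r* + (1 + 0.5) p − 0.5 p* + 1 x
1.5 p = 8.11 − 0.68 + 0.5 × 2.72 − 1 × (-1.50) = 10.29
p = 10.29 / 1.5 = 6.86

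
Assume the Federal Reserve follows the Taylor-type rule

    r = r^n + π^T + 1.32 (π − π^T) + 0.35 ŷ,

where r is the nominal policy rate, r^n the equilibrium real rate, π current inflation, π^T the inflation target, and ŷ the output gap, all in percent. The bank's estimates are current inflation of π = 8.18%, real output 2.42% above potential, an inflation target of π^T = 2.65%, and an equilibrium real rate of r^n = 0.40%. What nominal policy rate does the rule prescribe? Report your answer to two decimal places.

Output 2.42% above potential → ŷ = 2.42.
r = 0.40 + 2.65 + 1.32 × (8.18 − 2.65) + 0.35 × 2.42
   = 0.40 + 2.65 + 7.2996 + 0.847 = 11.20

11.20%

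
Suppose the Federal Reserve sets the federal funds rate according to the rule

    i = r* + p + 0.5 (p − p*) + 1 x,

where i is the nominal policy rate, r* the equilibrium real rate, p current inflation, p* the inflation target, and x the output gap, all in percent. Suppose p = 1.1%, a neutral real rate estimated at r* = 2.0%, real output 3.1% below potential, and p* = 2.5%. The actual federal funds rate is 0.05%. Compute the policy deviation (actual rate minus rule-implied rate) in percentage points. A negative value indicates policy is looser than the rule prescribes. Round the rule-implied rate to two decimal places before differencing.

Output 3.1% below potential → x = -3.1.
i = 2.0 + 1.1 + 0.5 × (1.1 − 2.5) + 1 × (-3.1)
   = 2.0 + 1.1 − 0.7 − 3.1 = -0.70
Deviation = 0.05 − (-0.70) = 0.75 pp.

0.75 pp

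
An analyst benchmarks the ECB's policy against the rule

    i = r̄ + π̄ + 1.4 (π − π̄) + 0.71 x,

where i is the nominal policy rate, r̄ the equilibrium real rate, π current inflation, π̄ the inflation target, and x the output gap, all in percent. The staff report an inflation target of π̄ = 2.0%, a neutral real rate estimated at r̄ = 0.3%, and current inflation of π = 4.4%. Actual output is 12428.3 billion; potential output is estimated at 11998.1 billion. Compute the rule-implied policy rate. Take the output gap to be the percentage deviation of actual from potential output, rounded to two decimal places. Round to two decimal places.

Output gap = 100 × (12428.3 − 11998.1) / 11998.1 = 3.59%.
i = 0.30 + 2.00 + 1.4 × (4.40 − 2.00) + 0.71 × 3.59
   = 0.30 + 2 + 3.36 + 2.5489 = 8.21

8.21%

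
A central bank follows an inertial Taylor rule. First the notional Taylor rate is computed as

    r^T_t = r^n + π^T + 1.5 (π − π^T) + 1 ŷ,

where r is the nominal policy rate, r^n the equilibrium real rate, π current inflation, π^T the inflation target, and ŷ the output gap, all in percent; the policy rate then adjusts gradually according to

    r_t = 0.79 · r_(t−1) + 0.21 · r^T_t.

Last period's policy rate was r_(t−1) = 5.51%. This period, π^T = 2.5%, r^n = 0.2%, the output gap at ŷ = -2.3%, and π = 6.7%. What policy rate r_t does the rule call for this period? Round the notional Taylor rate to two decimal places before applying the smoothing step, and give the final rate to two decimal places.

r^T_t = 0.2 + 2.5 + 1.5 × (6.7 − 2.5) + 1 × (-2.3)
   = 0.2 + 2.5 + 6.3 − 2.3 = 6.70
r_t = 0.79 × 5.51 + 0.21 × 6.70 = 4.3529 + 1.407 = 5.76

5.76%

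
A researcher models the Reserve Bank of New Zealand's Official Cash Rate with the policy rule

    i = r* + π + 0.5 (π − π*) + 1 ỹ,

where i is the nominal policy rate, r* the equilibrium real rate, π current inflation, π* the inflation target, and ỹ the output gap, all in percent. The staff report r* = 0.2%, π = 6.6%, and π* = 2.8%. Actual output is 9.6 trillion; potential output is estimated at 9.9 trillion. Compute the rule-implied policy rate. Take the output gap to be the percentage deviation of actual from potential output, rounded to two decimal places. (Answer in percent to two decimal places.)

Output gap = 100 × (9.6 − 9.9) / 9.9 = -3.03%.
i = 0.20 + 6.60 + 0.5 × (6.60 − 2.80) + 1 × (-3.03)
   = 0.20 + 6.6 + 1.9 − 3.03 = 5.67

5.67%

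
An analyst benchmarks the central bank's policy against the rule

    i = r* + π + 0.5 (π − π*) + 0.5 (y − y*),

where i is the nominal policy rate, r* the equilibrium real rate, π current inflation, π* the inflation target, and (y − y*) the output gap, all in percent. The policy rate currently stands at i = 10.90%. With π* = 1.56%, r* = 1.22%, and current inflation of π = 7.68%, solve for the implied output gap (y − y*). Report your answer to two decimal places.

0.5 (y − y*) = 10.90 − 1.22 − 7.68 − 0.5 × (7.68 − 1.56) = -1.06
(y − y*) = -1.06 / 0.5 = -2.12

-2.12%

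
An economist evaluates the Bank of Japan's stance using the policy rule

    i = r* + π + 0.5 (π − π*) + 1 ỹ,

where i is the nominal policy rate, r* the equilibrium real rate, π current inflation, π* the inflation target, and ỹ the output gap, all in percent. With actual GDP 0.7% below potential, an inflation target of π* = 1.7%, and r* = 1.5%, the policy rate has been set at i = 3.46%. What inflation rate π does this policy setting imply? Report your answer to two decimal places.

Output 0.7% below potential → ỹ = -0.7.
Collecting π: i = r* + (1 + 0.5) π − 0.5 π* + 1 ỹ
1.5 π = 3.46 − 1.5 + 0.5 × 1.7 − 1 × (-0.7) = 3.51
π = 3.51 / 1.5 = 2.34

2.34%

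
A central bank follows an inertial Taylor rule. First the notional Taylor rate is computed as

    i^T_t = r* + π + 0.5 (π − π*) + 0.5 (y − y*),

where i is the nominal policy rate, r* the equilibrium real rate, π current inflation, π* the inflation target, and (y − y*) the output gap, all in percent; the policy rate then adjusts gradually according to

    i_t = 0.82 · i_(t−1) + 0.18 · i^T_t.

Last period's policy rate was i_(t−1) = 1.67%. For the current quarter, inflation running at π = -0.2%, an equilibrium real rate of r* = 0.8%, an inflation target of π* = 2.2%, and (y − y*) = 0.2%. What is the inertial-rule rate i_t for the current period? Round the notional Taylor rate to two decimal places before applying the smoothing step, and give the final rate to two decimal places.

i^T_t = 0.8 + (-0.2) + 0.5 × (-0.2 − 2.2) + 0.5 × 0.2
   = 0.8 − 0.2 − 1.2 + 0.1 = -0.50
i_t = 0.82 × 1.67 + 0.18 × (-0.50) = 1.3694 − 0.09 = 1.28

1.28%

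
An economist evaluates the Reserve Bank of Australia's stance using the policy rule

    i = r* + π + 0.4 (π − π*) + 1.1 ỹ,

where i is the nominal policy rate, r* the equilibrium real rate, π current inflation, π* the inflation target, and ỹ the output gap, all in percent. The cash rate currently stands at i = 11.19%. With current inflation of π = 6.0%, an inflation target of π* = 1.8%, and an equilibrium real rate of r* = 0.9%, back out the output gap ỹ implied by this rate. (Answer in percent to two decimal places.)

1.1 ỹ = 11.19 − 0.9 − 6.0 − 0.4 × (6.0 − 1.8) = 2.61
ỹ = 2.61 / 1.1 = 2.37

2.37%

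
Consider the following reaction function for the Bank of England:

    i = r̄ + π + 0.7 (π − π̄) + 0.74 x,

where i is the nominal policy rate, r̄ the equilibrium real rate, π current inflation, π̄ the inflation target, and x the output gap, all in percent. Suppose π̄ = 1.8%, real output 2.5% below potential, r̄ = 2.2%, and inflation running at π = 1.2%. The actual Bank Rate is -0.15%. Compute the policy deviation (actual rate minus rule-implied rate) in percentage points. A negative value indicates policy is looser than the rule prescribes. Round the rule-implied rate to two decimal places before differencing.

-1.28 pp

Output 2.5% below potential → x = -2.5.
i = 2.2 + 1.2 + 0.7 × (1.2 − 1.8) + 0.74 × (-2.5)
   = 2.2 + 1.2 − 0.42 − 1.85 = 1.13
Deviation = -0.15 − 1.13 = -1.28 pp.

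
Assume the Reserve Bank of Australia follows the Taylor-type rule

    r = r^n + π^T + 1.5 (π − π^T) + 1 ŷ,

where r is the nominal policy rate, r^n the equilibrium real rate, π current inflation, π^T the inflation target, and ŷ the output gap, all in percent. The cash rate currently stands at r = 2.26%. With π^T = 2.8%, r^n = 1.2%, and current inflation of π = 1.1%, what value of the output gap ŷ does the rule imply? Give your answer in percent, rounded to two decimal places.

1 ŷ = 2.26 − 1.2 − 2.8 − 1.5 × (1.1 − 2.8) = 0.81
ŷ = 0.81 / 1 = 0.81

0.81%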